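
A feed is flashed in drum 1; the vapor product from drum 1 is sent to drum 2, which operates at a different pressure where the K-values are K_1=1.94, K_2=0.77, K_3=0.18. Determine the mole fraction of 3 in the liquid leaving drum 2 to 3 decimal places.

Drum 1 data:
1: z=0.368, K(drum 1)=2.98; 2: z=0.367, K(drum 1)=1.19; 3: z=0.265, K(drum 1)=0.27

Drum 1:
Rachford–Rice: g(ψ₁) = Σ zᵢ(Kᵢ−1)/(1+ψ₁(Kᵢ−1)) = 0.
Feasibility: ΣzᵢKᵢ = 1.605, Σzᵢ/Kᵢ = 1.413 — both > 1, two phases present.
Newton–Raphson from ψ₁ = 0.5:
  ψ₁ = 0.500: g = 0.1252, g' = -0.726 → ψ₁ = 0.673
  ψ₁ = 0.673: g = -0.0057, g' = -0.821 → ψ₁ = 0.666
Converged at ψ₁ = 0.666.
Drum-1 compositions:
  1: x = 0.159, y = 0.473
  2: x = 0.326, y = 0.388
  3: x = 0.515, y = 0.139
Drum-2 feed = drum-1 vapor: z₂ = (0.4731, 0.3877, 0.1392).
Drum 2:
Rachford–Rice: g(ψ₂) = Σ zᵢ(Kᵢ−1)/(1+ψ₂(Kᵢ−1)) = 0.
Check two-phase: ΣzᵢKᵢ = 1.241 > 1 and Σzᵢ/Kᵢ = 1.521 > 1, so g(0) = 0.241 > 0 and g(1) = -0.521 < 0.
Iterate (Newton) starting at ψ₂ = 0.5:
  ψ₂ = 0.500: g = 0.0084, g' = -0.488 → ψ₂ = 0.517
Converged at ψ₂ = 0.517.
  1: x = 0.318, y = 0.618
  2: x = 0.440, y = 0.339
  3: x = 0.242, y = 0.043

x_3 (drum 2) = 0.242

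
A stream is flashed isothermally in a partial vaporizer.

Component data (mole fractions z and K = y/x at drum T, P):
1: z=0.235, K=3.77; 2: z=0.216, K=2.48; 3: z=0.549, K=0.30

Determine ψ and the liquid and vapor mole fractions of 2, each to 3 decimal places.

ψ = 0.378, x_2 = 0.138, y_2 = 0.343

Material balance + equilibrium reduce to Σ zᵢ(Kᵢ−1)/(1+ψ(Kᵢ−1)) = 0.
Check two-phase: ΣzᵢKᵢ = 1.586 > 1 and Σzᵢ/Kᵢ = 1.979 > 1, so g(0) = 0.586 > 0 and g(1) = -0.979 < 0.
Newton iteration, ψ⁰ = 0.5:
  ψ = 0.500: g = -0.1346, g' = -1.110 → ψ = 0.379
  ψ = 0.379: g = -0.0004, g' = -1.122 → ψ = 0.378
Converged at ψ = 0.378.
Compositions from xᵢ = zᵢ/(1+ψ(Kᵢ−1)), yᵢ = Kᵢxᵢ:
  1: x = 0.115, y = 0.433
  2: x = 0.138, y = 0.343
  3: x = 0.747, y = 0.224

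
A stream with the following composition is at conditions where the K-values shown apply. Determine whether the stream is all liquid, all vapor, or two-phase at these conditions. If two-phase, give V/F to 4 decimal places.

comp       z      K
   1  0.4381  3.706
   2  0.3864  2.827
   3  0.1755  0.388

all vapor

ΣzᵢKᵢ = 2.7840; Σzᵢ/Kᵢ = 0.7072.
Since Σzᵢ/Kᵢ < 1 the mixture is above its dew point — single vapor phase.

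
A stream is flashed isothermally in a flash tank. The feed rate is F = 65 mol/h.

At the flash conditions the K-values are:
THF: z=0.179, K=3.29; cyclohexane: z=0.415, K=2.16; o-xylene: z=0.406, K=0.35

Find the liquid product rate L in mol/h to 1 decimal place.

Let ψ = V/F and solve Σ zᵢ(Kᵢ−1)/(1+ψ(Kᵢ−1)) = 0.
g(0) = ΣzᵢKᵢ − 1 = 0.627 and g(1) = 1 − Σzᵢ/Kᵢ = -0.407, so a root lies in (0, 1).
Newton iteration, ψ⁰ = 0.68:
  ψ = 0.680: g = -0.0435, g' = -0.869 → ψ = 0.630
  ψ = 0.630: g = -0.0009, g' = -0.836 → ψ = 0.629
Converged at ψ = 0.629.
Then V = ψ·F = 0.6288·65 = 40.9 mol/h and L = F − V = 24.1 mol/h.

L = 24.1 mol/h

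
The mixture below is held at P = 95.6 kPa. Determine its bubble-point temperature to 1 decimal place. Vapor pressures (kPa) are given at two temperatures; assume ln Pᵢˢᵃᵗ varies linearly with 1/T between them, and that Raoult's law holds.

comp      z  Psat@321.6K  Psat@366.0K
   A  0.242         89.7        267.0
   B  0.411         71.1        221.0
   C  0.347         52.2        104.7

Bubble-point temperature: ΣzᵢPᵢˢᵃᵗ(T) = P. Interpolate ln Pᵢˢᵃᵗ = aᵢ + bᵢ/T.
  T = 321.6 K: ΣzᵢPᵢˢᵃᵗ = 69.04 kPa
  T = 366.0 K: ΣzᵢPᵢˢᵃᵗ = 191.78 kPa
  T = 343.8 K: ΣzᵢPᵢˢᵃᵗ = 118.47 kPa
  T = 332.7 K: ΣzᵢPᵢˢᵃᵗ = 91.15 kPa
  T = 338.2 K: ΣzᵢPᵢˢᵃᵗ = 103.99 kPa
  T = 335.4 K: ΣzᵢPᵢˢᵃᵗ = 97.29 kPa
Interpolating between 332.7 K and 335.4 K gives T ≈ 334.7 K.

T = 334.7 K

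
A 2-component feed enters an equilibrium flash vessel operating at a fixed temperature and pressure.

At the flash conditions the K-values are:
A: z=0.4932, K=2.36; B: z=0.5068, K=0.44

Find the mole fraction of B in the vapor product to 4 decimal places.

y_B = 0.3117

Let β = V/F and solve Σ zᵢ(Kᵢ−1)/(1+β(Kᵢ−1)) = 0.
Check two-phase: ΣzᵢKᵢ = 1.3869 > 1 and Σzᵢ/Kᵢ = 1.3608 > 1, so g(0) = 0.3869 > 0 and g(1) = -0.3608 < 0.
Binary case is linear: z₁(K₁−1)(1+β(K₂−1)) + z₂(K₂−1)(1+β(K₁−1)) = 0
⇒ β = [z₁(K₁−1)+z₂(K₂−1)] / [−(K₁−1)(K₂−1)] = 0.38694/0.76160 = 0.5081
Compositions from xᵢ = zᵢ/(1+β(Kᵢ−1)), yᵢ = Kᵢxᵢ:
  A: x = 0.2917, y = 0.6883
  B: x = 0.7083, y = 0.3117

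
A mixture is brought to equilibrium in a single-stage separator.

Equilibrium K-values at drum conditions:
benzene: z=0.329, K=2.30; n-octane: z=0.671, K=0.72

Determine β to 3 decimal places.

Rachford–Rice: g(β) = Σ zᵢ(Kᵢ−1)/(1+β(Kᵢ−1)) = 0.
Check two-phase: ΣzᵢKᵢ = 1.240 > 1 and Σzᵢ/Kᵢ = 1.075 > 1, so g(0) = 0.240 > 0 and g(1) = -0.075 < 0.
Binary case is linear: z₁(K₁−1)(1+β(K₂−1)) + z₂(K₂−1)(1+β(K₁−1)) = 0
⇒ β = [z₁(K₁−1)+z₂(K₂−1)] / [−(K₁−1)(K₂−1)] = 0.2398/0.3640 = 0.659

β = 0.659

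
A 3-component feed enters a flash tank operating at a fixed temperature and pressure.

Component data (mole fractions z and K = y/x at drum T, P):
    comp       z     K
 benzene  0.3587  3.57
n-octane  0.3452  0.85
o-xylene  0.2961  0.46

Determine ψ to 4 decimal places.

Rachford–Rice: g(ψ) = Σ zᵢ(Kᵢ−1)/(1+ψ(Kᵢ−1)) = 0.
g(0) = ΣzᵢKᵢ − 1 = 0.7102 and g(1) = 1 − Σzᵢ/Kᵢ = -0.1503, so a root lies in (0, 1).
Newton iteration, ψ⁰ = 0.5:
  ψ = 0.5000: g = 0.12843, g' = -0.6249 → ψ = 0.7055
  ψ = 0.7055: g = 0.01148, g' = -0.5344 → ψ = 0.7270
  ψ = 0.7270: g = 0.00003, g' = -0.5318 → ψ = 0.7271
Converged at ψ = 0.7271.

ψ = 0.7271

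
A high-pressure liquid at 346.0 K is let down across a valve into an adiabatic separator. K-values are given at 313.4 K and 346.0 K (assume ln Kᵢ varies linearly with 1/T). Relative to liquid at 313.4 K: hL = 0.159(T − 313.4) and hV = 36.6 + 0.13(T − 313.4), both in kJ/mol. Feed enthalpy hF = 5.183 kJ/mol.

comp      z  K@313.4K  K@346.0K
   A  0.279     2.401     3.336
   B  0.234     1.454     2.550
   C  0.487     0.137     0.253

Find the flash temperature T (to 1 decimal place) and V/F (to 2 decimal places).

Adiabatic flash: solve Rachford–Rice at each trial T, then check hF = ψ·hV(T) + (1−ψ)·hL(T).
  T = 313.4 K: K = (2.401, 1.454, 0.137), RR gives ψ = 0.083, H_out = 3.031 kJ/mol
  T = 346.0 K: K = (3.336, 2.550, 0.253), RR gives ψ = 0.436, H_out = 20.723 kJ/mol
  T = 329.7 K: K = (2.853, 1.952, 0.189), RR gives ψ = 0.285, H_out = 12.887 kJ/mol
  T = 321.5 K: K = (2.622, 1.690, 0.161), RR gives ψ = 0.193, H_out = 8.298 kJ/mol
  T = 317.4 K: K = (2.509, 1.567, 0.149), RR gives ψ = 0.140, H_out = 5.741 kJ/mol
  T = 315.4 K: K = (2.455, 1.510, 0.143), RR gives ψ = 0.112, H_out = 4.415 kJ/mol
  T = 316.4 K: K = (2.482, 1.539, 0.146), RR gives ψ = 0.126, H_out = 5.085 kJ/mol
Linear interpolation between T = 316.4 (H_out = 5.085) and T = 317.4 (H_out = 5.741) on hF = 5.183 gives T ≈ 316.5 K, at which ψ = 0.13.

T = 316.5 K, V/F = 0.13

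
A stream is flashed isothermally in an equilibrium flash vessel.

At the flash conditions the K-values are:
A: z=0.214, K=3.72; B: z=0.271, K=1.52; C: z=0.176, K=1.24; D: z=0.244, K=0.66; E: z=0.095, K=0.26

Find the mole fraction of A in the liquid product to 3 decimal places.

Iterate (Newton) starting at V/F = 0.37:
  V/F = 0.370: g = 0.2554, g' = -0.589 → V/F = 0.804
  V/F = 0.804: g = 0.0299, g' = -0.570 → V/F = 0.856
  V/F = 0.856: g = -0.0014, g' = -0.628 → V/F = 0.854
Converged at V/F = 0.854.
Compositions from xᵢ = zᵢ/(1+V/F(Kᵢ−1)), yᵢ = Kᵢxᵢ:
  A: x = 0.064, y = 0.240
  B: x = 0.188, y = 0.285
  C: x = 0.146, y = 0.181
  D: x = 0.344, y = 0.227
  E: x = 0.258, y = 0.067

x_A = 0.064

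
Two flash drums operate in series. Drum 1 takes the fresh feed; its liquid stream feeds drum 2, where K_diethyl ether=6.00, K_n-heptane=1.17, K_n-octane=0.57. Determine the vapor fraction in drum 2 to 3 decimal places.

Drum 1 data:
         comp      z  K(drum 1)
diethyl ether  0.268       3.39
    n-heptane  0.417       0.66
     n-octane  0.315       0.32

Drum 1:
Newton iteration, ψ₁⁰ = 0.4:
  ψ₁ = 0.400: g = -0.1309, g' = -0.740 → ψ₁ = 0.223
  ψ₁ = 0.223: g = 0.0119, g' = -0.910 → ψ₁ = 0.236
Converged at ψ₁ = 0.236.
Drum-1 compositions:
  diethyl ether: x = 0.171, y = 0.581
  n-heptane: x = 0.453, y = 0.299
  n-octane: x = 0.375, y = 0.120
Drum-2 feed = drum-1 liquid: z₂ = (0.1713, 0.4534, 0.3753).
Drum 2:
Material balance + equilibrium reduce to Σ zᵢ(Kᵢ−1)/(1+ψ₂(Kᵢ−1)) = 0.
Check two-phase: ΣzᵢKᵢ = 1.772 > 1 and Σzᵢ/Kᵢ = 1.074 > 1, so g(0) = 0.772 > 0 and g(1) = -0.074 < 0.
Newton iteration, ψ₂⁰ = 0.58:
  ψ₂ = 0.580: g = 0.0748, g' = -0.416 → ψ₂ = 0.760
  ψ₂ = 0.760: g = 0.0070, g' = -0.349 → ψ₂ = 0.780
Converged at ψ₂ = 0.780.
  diethyl ether: x = 0.035, y = 0.210
  n-heptane: x = 0.400, y = 0.468
  n-octane: x = 0.565, y = 0.322

V/F (drum 2) = 0.780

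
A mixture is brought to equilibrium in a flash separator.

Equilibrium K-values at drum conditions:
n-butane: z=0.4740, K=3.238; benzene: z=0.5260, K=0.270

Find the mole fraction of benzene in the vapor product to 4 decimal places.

Rachford–Rice: g(ψ) = Σ zᵢ(Kᵢ−1)/(1+ψ(Kᵢ−1)) = 0.
Feasibility: ΣzᵢKᵢ = 1.6768, Σzᵢ/Kᵢ = 2.0945 — both > 1, two phases present.
Binary case is linear: z₁(K₁−1)(1+ψ(K₂−1)) + z₂(K₂−1)(1+ψ(K₁−1)) = 0
⇒ ψ = [z₁(K₁−1)+z₂(K₂−1)] / [−(K₁−1)(K₂−1)] = 0.67683/1.63374 = 0.4143
Compositions from xᵢ = zᵢ/(1+ψ(Kᵢ−1)), yᵢ = Kᵢxᵢ:
  n-butane: x = 0.2460, y = 0.7964
  benzene: x = 0.7540, y = 0.2036

y_benzene = 0.2036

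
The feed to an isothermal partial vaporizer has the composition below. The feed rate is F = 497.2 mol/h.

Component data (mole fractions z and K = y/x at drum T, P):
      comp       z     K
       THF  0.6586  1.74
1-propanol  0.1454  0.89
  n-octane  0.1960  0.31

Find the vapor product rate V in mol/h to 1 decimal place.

V = 386.7 mol/h

Newton iteration, ψ⁰ = 0.5:
  ψ = 0.5000: g = 0.13234, g' = -0.4116 → ψ = 0.8215
  ψ = 0.8215: g = -0.02670, g' = -0.6390 → ψ = 0.7797
  ψ = 0.7797: g = -0.00118, g' = -0.5843 → ψ = 0.7777
Converged at ψ = 0.7777.
Then V = ψ·F = 0.7777·497.2 = 386.7 mol/h and L = F − V = 110.5 mol/h.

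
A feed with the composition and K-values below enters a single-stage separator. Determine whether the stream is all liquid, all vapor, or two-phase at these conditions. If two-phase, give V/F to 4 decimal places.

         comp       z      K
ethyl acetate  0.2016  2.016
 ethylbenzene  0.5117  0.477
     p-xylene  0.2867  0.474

ΣzᵢKᵢ = 0.7864; Σzᵢ/Kᵢ = 1.7776.
Since ΣzᵢKᵢ < 1 the mixture is below its bubble point — single liquid phase.

all liquid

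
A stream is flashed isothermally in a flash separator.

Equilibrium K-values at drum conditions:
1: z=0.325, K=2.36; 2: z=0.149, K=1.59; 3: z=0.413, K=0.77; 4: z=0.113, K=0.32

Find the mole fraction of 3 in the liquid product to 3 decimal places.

Material balance + equilibrium reduce to Σ zᵢ(Kᵢ−1)/(1+ψ(Kᵢ−1)) = 0.
Check two-phase: ΣzᵢKᵢ = 1.358 > 1 and Σzᵢ/Kᵢ = 1.121 > 1, so g(0) = 0.358 > 0 and g(1) = -0.121 < 0.
Newton–Raphson from ψ = 0.5:
  ψ = 0.500: g = 0.1072, g' = -0.392 → ψ = 0.774
  ψ = 0.774: g = -0.0020, g' = -0.432 → ψ = 0.769
Converged at ψ = 0.769.
Compositions from xᵢ = zᵢ/(1+ψ(Kᵢ−1)), yᵢ = Kᵢxᵢ:
  1: x = 0.159, y = 0.375
  2: x = 0.102, y = 0.163
  3: x = 0.502, y = 0.386
  4: x = 0.237, y = 0.076

x_3 = 0.502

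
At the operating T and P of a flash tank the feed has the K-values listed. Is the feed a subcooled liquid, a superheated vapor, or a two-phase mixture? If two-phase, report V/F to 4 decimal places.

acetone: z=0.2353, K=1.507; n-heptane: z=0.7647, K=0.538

ΣzᵢKᵢ = 0.7660; Σzᵢ/Kᵢ = 1.5775.
Since ΣzᵢKᵢ < 1 the mixture is below its bubble point — single liquid phase.

subcooled liquid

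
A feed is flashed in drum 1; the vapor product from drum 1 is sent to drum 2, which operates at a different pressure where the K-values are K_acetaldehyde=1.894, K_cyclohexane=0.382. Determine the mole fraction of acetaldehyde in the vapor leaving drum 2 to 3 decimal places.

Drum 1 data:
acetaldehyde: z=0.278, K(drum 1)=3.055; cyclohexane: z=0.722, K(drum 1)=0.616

Drum 1:
Let ψ₁ = V/F and solve Σ zᵢ(Kᵢ−1)/(1+ψ₁(Kᵢ−1)) = 0.
Feasibility: ΣzᵢKᵢ = 1.294, Σzᵢ/Kᵢ = 1.263 — both > 1, two phases present.
Iterate (Newton) starting at ψ₁ = 0.5:
  ψ₁ = 0.500: g = -0.0614, g' = -0.449 → ψ₁ = 0.363
  ψ₁ = 0.363: g = 0.0049, g' = -0.529 → ψ₁ = 0.373
Converged at ψ₁ = 0.373.
Drum-1 compositions:
  acetaldehyde: x = 0.157, y = 0.481
  cyclohexane: x = 0.843, y = 0.519
Drum-2 feed = drum-1 vapor: z₂ = (0.4810, 0.5190).
Drum 2:
Let ψ₂ = V/F and solve Σ zᵢ(Kᵢ−1)/(1+ψ₂(Kᵢ−1)) = 0.
g(0) = ΣzᵢKᵢ − 1 = 0.109 and g(1) = 1 − Σzᵢ/Kᵢ = -0.613, so a root lies in (0, 1).
Binary case is linear: z₁(K₁−1)(1+ψ₂(K₂−1)) + z₂(K₂−1)(1+ψ₂(K₁−1)) = 0
⇒ ψ₂ = [z₁(K₁−1)+z₂(K₂−1)] / [−(K₁−1)(K₂−1)] = 0.1092/0.5525 = 0.198
  acetaldehyde: x = 0.409, y = 0.774
  cyclohexane: x = 0.591, y = 0.226

y_acetaldehyde (drum 2) = 0.774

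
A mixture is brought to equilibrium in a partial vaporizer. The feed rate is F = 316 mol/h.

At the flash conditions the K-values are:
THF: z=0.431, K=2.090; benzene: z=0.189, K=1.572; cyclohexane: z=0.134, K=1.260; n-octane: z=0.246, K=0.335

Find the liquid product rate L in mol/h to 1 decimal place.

Newton–Raphson from ψ = 0.67:
  ψ = 0.670: g = 0.0843, g' = -0.564 → ψ = 0.819
  ψ = 0.819: g = -0.0090, g' = -0.703 → ψ = 0.807
  ψ = 0.807: g = -0.0001, g' = -0.686 → ψ = 0.806
Converged at ψ = 0.806.
Then V = ψ·F = 0.8065·316 = 254.8 mol/h and L = F − V = 61.2 mol/h.

L = 61.2 mol/h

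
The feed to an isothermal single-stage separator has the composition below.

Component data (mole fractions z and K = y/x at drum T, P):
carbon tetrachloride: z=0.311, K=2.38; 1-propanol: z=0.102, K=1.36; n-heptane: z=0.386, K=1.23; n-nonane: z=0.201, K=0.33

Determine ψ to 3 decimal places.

ψ = 0.829

Material balance + equilibrium reduce to Σ zᵢ(Kᵢ−1)/(1+ψ(Kᵢ−1)) = 0.
Feasibility: ΣzᵢKᵢ = 1.420, Σzᵢ/Kᵢ = 1.129 — both > 1, two phases present.
Iterate (Newton) starting at ψ = 0.5:
  ψ = 0.500: g = 0.1622, g' = -0.437 → ψ = 0.871
  ψ = 0.871: g = -0.0265, g' = -0.664 → ψ = 0.831
  ψ = 0.831: g = -0.0011, g' = -0.610 → ψ = 0.829
Converged at ψ = 0.829.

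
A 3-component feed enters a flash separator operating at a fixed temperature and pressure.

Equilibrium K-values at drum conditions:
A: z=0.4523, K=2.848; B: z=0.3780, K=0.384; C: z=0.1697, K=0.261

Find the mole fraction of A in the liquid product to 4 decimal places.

x_A = 0.2619

Material balance + equilibrium reduce to Σ zᵢ(Kᵢ−1)/(1+ψ(Kᵢ−1)) = 0.
g(0) = ΣzᵢKᵢ − 1 = 0.4776 and g(1) = 1 − Σzᵢ/Kᵢ = -0.7934, so a root lies in (0, 1).
Iterate (Newton) starting at ψ = 0.5:
  ψ = 0.5000: g = -0.10095, g' = -0.9499 → ψ = 0.3937
  ψ = 0.3937: g = -0.00045, g' = -0.9519 → ψ = 0.3932
Converged at ψ = 0.3932.
Compositions from xᵢ = zᵢ/(1+ψ(Kᵢ−1)), yᵢ = Kᵢxᵢ:
  A: x = 0.2619, y = 0.7460
  B: x = 0.4988, y = 0.1916
  C: x = 0.2392, y = 0.0624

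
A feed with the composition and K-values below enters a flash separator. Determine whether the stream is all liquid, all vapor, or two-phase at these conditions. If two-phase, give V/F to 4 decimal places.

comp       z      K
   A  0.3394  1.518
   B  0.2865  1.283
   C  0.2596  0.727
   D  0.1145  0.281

ΣzᵢKᵢ = 1.1037; Σzᵢ/Kᵢ = 1.2114.
Both exceed 1, so a two-phase solution exists.
Iterate (Newton) starting at ψ = 0.5:
  ψ = 0.5000: g = 0.00006, g' = -0.2453 → ψ = 0.5003
Converged at ψ = 0.5003.

two-phase, V/F = 0.5003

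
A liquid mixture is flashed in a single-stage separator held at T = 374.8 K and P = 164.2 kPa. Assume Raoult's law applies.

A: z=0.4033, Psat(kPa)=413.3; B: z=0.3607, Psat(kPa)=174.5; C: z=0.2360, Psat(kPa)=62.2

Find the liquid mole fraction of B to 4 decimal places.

Raoult's law: Kᵢ = Pᵢˢᵃᵗ/P = Pᵢˢᵃᵗ/164.2.
  K_A = 413.3/164.2 = 2.517052, K_B = 174.5/164.2 = 1.062728, K_C = 62.2/164.2 = 0.378806
Let β = V/F and solve Σ zᵢ(Kᵢ−1)/(1+β(Kᵢ−1)) = 0.
g(0) = ΣzᵢKᵢ − 1 = 0.4879 and g(1) = 1 − Σzᵢ/Kᵢ = -0.1226, so a root lies in (0, 1).
Newton–Raphson from β = 0.5:
  β = 0.5000: g = 0.15721, g' = -0.4931 → β = 0.8188
  β = 0.8188: g = -0.00397, g' = -0.5631 → β = 0.8118
  β = 0.8118: g = -0.00002, g' = -0.5582 → β = 0.8117
Converged at β = 0.8117.
Compositions from xᵢ = zᵢ/(1+β(Kᵢ−1)), yᵢ = Kᵢxᵢ:
  A: x = 0.1807, y = 0.4549
  B: x = 0.3432, y = 0.3648
  C: x = 0.4760, y = 0.1803

x_B = 0.3432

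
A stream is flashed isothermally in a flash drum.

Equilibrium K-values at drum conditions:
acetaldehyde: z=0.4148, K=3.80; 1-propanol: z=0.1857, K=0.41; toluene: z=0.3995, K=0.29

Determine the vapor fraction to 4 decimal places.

Let ψ = V/F and solve Σ zᵢ(Kᵢ−1)/(1+ψ(Kᵢ−1)) = 0.
Check two-phase: ΣzᵢKᵢ = 1.7682 > 1 and Σzᵢ/Kᵢ = 1.9397 > 1, so g(0) = 0.7682 > 0 and g(1) = -0.9397 < 0.
Iterate (Newton) starting at ψ = 0.5:
  ψ = 0.5000: g = -0.11123, g' = -1.1787 → ψ = 0.4056
  ψ = 0.4056: g = 0.00139, g' = -1.2219 → ψ = 0.4068
Converged at ψ = 0.4068.

ψ = 0.4068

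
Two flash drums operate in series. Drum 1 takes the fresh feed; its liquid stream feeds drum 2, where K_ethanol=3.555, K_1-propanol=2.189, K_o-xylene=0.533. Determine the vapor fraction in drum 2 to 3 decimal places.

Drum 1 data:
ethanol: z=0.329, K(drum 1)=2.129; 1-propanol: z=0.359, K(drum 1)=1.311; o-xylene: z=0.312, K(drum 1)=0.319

Drum 1:
Newton–Raphson from ψ₁ = 0.5:
  ψ₁ = 0.500: g = 0.0119, g' = -0.530 → ψ₁ = 0.522
Converged at ψ₁ = 0.522.
Drum-1 compositions:
  ethanol: x = 0.207, y = 0.441
  1-propanol: x = 0.309, y = 0.405
  o-xylene: x = 0.484, y = 0.154
Drum-2 feed = drum-1 liquid: z₂ = (0.2070, 0.3088, 0.4842).
Drum 2:
Material balance + equilibrium reduce to Σ zᵢ(Kᵢ−1)/(1+ψ₂(Kᵢ−1)) = 0.
g(0) = ΣzᵢKᵢ − 1 = 0.670 and g(1) = 1 − Σzᵢ/Kᵢ = -0.108, so a root lies in (0, 1).
Iterate (Newton) starting at ψ₂ = 0.5:
  ψ₂ = 0.500: g = 0.1675, g' = -0.612 → ψ₂ = 0.774
  ψ₂ = 0.774: g = 0.0149, g' = -0.530 → ψ₂ = 0.802
Converged at ψ₂ = 0.802.
  ethanol: x = 0.068, y = 0.241
  1-propanol: x = 0.158, y = 0.346
  o-xylene: x = 0.774, y = 0.413

V/F (drum 2) = 0.802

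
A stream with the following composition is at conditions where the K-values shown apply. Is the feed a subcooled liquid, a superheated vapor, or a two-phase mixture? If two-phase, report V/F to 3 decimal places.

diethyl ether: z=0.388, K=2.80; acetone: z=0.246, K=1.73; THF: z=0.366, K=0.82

ΣzᵢKᵢ = 1.812; Σzᵢ/Kᵢ = 0.727.
Since Σzᵢ/Kᵢ < 1 the mixture is above its dew point — single vapor phase.

superheated vapor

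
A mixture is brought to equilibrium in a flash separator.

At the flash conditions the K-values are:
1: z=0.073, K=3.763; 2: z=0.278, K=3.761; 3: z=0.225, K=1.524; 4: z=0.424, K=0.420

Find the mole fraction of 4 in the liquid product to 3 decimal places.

Newton iteration, ψ⁰ = 0.37:
  ψ = 0.370: g = 0.2651, g' = -0.929 → ψ = 0.655
  ψ = 0.655: g = 0.0361, g' = -0.744 → ψ = 0.704
Converged at ψ = 0.704.
Compositions from xᵢ = zᵢ/(1+ψ(Kᵢ−1)), yᵢ = Kᵢxᵢ:
  1: x = 0.025, y = 0.093
  2: x = 0.094, y = 0.355
  3: x = 0.164, y = 0.251
  4: x = 0.716, y = 0.301

x_4 = 0.716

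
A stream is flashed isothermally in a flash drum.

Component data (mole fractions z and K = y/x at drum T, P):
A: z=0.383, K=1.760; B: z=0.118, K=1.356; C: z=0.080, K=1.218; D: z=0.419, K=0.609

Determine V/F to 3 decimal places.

V/F = 0.758

Material balance + equilibrium reduce to Σ zᵢ(Kᵢ−1)/(1+V/F(Kᵢ−1)) = 0.
g(0) = ΣzᵢKᵢ − 1 = 0.187 and g(1) = 1 − Σzᵢ/Kᵢ = -0.058, so a root lies in (0, 1).
Newton iteration, V/F⁰ = 0.5:
  V/F = 0.500: g = 0.0587, g' = -0.229 → V/F = 0.756
  V/F = 0.756: g = 0.0003, g' = -0.230 → V/F = 0.758
Converged at V/F = 0.758.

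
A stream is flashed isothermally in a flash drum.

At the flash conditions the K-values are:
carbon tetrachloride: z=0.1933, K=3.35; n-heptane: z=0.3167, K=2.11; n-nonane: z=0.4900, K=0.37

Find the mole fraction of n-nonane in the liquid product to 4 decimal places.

x_n-nonane = 0.7026

Material balance + equilibrium reduce to Σ zᵢ(Kᵢ−1)/(1+ψ(Kᵢ−1)) = 0.
Feasibility: ΣzᵢKᵢ = 1.4971, Σzᵢ/Kᵢ = 1.5321 — both > 1, two phases present.
Newton iteration, ψ⁰ = 0.5:
  ψ = 0.5000: g = -0.01574, g' = -0.8015 → ψ = 0.4804
Converged at ψ = 0.4804.
Compositions from xᵢ = zᵢ/(1+ψ(Kᵢ−1)), yᵢ = Kᵢxᵢ:
  carbon tetrachloride: x = 0.0908, y = 0.3042
  n-heptane: x = 0.2066, y = 0.4358
  n-nonane: x = 0.7026, y = 0.2600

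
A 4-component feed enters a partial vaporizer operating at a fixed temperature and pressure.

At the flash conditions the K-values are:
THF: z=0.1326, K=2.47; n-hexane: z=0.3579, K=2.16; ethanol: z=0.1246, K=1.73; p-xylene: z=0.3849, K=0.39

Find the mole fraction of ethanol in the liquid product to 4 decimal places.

Newton iteration, ψ⁰ = 0.67:
  ψ = 0.6700: g = -0.00418, g' = -0.6648 → ψ = 0.6637
Converged at ψ = 0.6637.
Compositions from xᵢ = zᵢ/(1+ψ(Kᵢ−1)), yᵢ = Kᵢxᵢ:
  THF: x = 0.0671, y = 0.1658
  n-hexane: x = 0.2022, y = 0.4368
  ethanol: x = 0.0839, y = 0.1452
  p-xylene: x = 0.6467, y = 0.2522

x_ethanol = 0.0839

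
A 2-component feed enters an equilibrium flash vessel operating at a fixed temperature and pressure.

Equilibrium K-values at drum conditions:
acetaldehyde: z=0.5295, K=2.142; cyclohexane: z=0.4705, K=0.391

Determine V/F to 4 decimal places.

Rachford–Rice: g(V/F) = Σ zᵢ(Kᵢ−1)/(1+V/F(Kᵢ−1)) = 0.
Check two-phase: ΣzᵢKᵢ = 1.3182 > 1 and Σzᵢ/Kᵢ = 1.4505 > 1, so g(0) = 0.3182 > 0 and g(1) = -0.4505 < 0.
Binary case is linear: z₁(K₁−1)(1+V/F(K₂−1)) + z₂(K₂−1)(1+V/F(K₁−1)) = 0
⇒ V/F = [z₁(K₁−1)+z₂(K₂−1)] / [−(K₁−1)(K₂−1)] = 0.31815/0.69548 = 0.4575

V/F = 0.4575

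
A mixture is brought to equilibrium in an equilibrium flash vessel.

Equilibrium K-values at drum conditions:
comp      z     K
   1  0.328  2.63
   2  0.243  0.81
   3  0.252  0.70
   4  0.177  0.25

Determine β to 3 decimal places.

Let β = V/F and solve Σ zᵢ(Kᵢ−1)/(1+β(Kᵢ−1)) = 0.
Feasibility: ΣzᵢKᵢ = 1.280, Σzᵢ/Kᵢ = 1.493 — both > 1, two phases present.
Newton–Raphson from β = 0.67:
  β = 0.670: g = -0.1588, g' = -0.648 → β = 0.425
  β = 0.425: g = -0.0159, g' = -0.559 → β = 0.397
Converged at β = 0.397.

β = 0.397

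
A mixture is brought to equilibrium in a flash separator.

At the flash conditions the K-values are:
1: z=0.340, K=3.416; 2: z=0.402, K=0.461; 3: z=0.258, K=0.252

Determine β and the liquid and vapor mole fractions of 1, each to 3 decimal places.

β = 0.272, x_1 = 0.205, y_1 = 0.701

Newton–Raphson from β = 0.63:
  β = 0.630: g = -0.3674, g' = -1.096 → β = 0.295
  β = 0.295: g = -0.0255, g' = -1.080 → β = 0.271
  β = 0.271: g = 0.0004, g' = -1.112 → β = 0.272
Converged at β = 0.272.
Compositions from xᵢ = zᵢ/(1+β(Kᵢ−1)), yᵢ = Kᵢxᵢ:
  1: x = 0.205, y = 0.701
  2: x = 0.471, y = 0.217
  3: x = 0.324, y = 0.082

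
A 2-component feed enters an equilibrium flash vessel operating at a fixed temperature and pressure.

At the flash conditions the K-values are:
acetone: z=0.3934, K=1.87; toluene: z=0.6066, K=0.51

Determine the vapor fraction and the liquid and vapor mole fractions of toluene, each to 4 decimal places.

ψ = 0.1056, x_toluene = 0.6397, y_toluene = 0.3263

Rachford–Rice: g(ψ) = Σ zᵢ(Kᵢ−1)/(1+ψ(Kᵢ−1)) = 0.
Check two-phase: ΣzᵢKᵢ = 1.0450 > 1 and Σzᵢ/Kᵢ = 1.3998 > 1, so g(0) = 0.0450 > 0 and g(1) = -0.3998 < 0.
Binary case is linear: z₁(K₁−1)(1+ψ(K₂−1)) + z₂(K₂−1)(1+ψ(K₁−1)) = 0
⇒ ψ = [z₁(K₁−1)+z₂(K₂−1)] / [−(K₁−1)(K₂−1)] = 0.04502/0.42630 = 0.1056
Compositions from xᵢ = zᵢ/(1+ψ(Kᵢ−1)), yᵢ = Kᵢxᵢ:
  acetone: x = 0.3603, y = 0.6737
  toluene: x = 0.6397, y = 0.3263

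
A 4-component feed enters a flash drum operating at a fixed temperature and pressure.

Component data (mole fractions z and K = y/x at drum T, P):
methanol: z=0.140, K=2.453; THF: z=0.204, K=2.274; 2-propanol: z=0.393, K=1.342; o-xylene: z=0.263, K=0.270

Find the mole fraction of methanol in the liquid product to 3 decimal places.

x_methanol = 0.073

Let ψ = V/F and solve Σ zᵢ(Kᵢ−1)/(1+ψ(Kᵢ−1)) = 0.
Check two-phase: ΣzᵢKᵢ = 1.406 > 1 and Σzᵢ/Kᵢ = 1.414 > 1, so g(0) = 0.406 > 0 and g(1) = -0.414 < 0.
Newton iteration, ψ⁰ = 0.5:
  ψ = 0.500: g = 0.0890, g' = -0.604 → ψ = 0.647
  ψ = 0.647: g = -0.0068, g' = -0.713 → ψ = 0.638
Converged at ψ = 0.638.
Compositions from xᵢ = zᵢ/(1+ψ(Kᵢ−1)), yᵢ = Kᵢxᵢ:
  methanol: x = 0.073, y = 0.178
  THF: x = 0.113, y = 0.256
  2-propanol: x = 0.323, y = 0.433
  o-xylene: x = 0.492, y = 0.133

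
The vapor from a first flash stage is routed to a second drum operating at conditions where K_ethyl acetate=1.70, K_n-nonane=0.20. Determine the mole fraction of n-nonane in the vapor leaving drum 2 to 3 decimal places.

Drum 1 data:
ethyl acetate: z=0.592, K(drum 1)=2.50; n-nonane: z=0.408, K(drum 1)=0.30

Drum 1:
Binary case is linear: z₁(K₁−1)(1+ψ₁(K₂−1)) + z₂(K₂−1)(1+ψ₁(K₁−1)) = 0
⇒ ψ₁ = [z₁(K₁−1)+z₂(K₂−1)] / [−(K₁−1)(K₂−1)] = 0.6024/1.0500 = 0.574
Drum-1 compositions:
  ethyl acetate: x = 0.318, y = 0.795
  n-nonane: x = 0.682, y = 0.205
Drum-2 feed = drum-1 vapor: z₂ = (0.7955, 0.2045).
Drum 2:
Rachford–Rice: g(ψ₂) = Σ zᵢ(Kᵢ−1)/(1+ψ₂(Kᵢ−1)) = 0.
Feasibility: ΣzᵢKᵢ = 1.393, Σzᵢ/Kᵢ = 1.491 — both > 1, two phases present.
Newton iteration, ψ₂⁰ = 0.35:
  ψ₂ = 0.350: g = 0.2200, g' = -0.504 → ψ₂ = 0.786
  ψ₂ = 0.786: g = -0.0822, g' = -1.114 → ψ₂ = 0.713
  ψ₂ = 0.713: g = -0.0092, g' = -0.882 → ψ₂ = 0.702
Converged at ψ₂ = 0.702.
  ethyl acetate: x = 0.533, y = 0.907
  n-nonane: x = 0.467, y = 0.093

y_n-nonane (drum 2) = 0.093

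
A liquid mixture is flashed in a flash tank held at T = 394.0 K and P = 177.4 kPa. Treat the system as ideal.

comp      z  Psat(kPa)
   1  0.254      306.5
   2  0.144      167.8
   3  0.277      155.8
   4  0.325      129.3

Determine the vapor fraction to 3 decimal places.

ψ = 0.408

Raoult's law: Kᵢ = Pᵢˢᵃᵗ/P = Pᵢˢᵃᵗ/177.4.
  K_1 = 306.5/177.4 = 1.72773, K_2 = 167.8/177.4 = 0.94589, K_3 = 155.8/177.4 = 0.87824, K_4 = 129.3/177.4 = 0.72886
Rachford–Rice: g(ψ) = Σ zᵢ(Kᵢ−1)/(1+ψ(Kᵢ−1)) = 0.
Check two-phase: ΣzᵢKᵢ = 1.055 > 1 and Σzᵢ/Kᵢ = 1.061 > 1, so g(0) = 0.055 > 0 and g(1) = -0.061 < 0.
Newton–Raphson from ψ = 0.5:
  ψ = 0.500: g = -0.0103, g' = -0.109 → ψ = 0.406
  ψ = 0.406: g = 0.0003, g' = -0.115 → ψ = 0.408
Converged at ψ = 0.408.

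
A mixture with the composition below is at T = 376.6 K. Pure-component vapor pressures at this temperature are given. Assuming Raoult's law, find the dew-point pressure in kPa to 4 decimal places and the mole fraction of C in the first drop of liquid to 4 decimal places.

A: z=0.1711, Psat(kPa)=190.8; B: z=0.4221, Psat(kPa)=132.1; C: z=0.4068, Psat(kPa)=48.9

At the dew point ψ → 1, so Σzᵢ/Kᵢ = 1 with Kᵢ = Pᵢˢᵃᵗ/P ⇒ 1/P = Σzᵢ/Pᵢˢᵃᵗ.
1/P = 0.1711/190.8 + 0.4221/132.1 + 0.4068/48.9 = 0.0124111 ⇒ P = 80.5732 kPa
xᵢ = zᵢP/Pᵢˢᵃᵗ ⇒ x_C = 0.4068·80.5732/48.9 = 0.6703

Pdew = 80.5732 kPa, x_C = 0.6703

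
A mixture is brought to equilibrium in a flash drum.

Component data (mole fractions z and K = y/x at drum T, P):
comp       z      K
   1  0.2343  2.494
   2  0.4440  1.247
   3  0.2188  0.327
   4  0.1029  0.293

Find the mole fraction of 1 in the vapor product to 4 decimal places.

Rachford–Rice: g(ψ) = Σ zᵢ(Kᵢ−1)/(1+ψ(Kᵢ−1)) = 0.
Check two-phase: ΣzᵢKᵢ = 1.2397 > 1 and Σzᵢ/Kᵢ = 1.4703 > 1, so g(0) = 0.2397 > 0 and g(1) = -0.4703 < 0.
Newton–Raphson from ψ = 0.5:
  ψ = 0.5000: g = -0.03648, g' = -0.5410 → ψ = 0.4326
  ψ = 0.4326: g = -0.00081, g' = -0.5190 → ψ = 0.4310
Converged at ψ = 0.4310.
Compositions from xᵢ = zᵢ/(1+ψ(Kᵢ−1)), yᵢ = Kᵢxᵢ:
  1: x = 0.1425, y = 0.3555
  2: x = 0.4013, y = 0.5004
  3: x = 0.3082, y = 0.1008
  4: x = 0.1480, y = 0.0434

y_1 = 0.3555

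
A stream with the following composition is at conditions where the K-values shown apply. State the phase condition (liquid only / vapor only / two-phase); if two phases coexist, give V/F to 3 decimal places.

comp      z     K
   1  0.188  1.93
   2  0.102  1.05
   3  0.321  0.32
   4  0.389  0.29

liquid only

ΣzᵢKᵢ = 0.685; Σzᵢ/Kᵢ = 2.539.
Since ΣzᵢKᵢ < 1 the mixture is below its bubble point — single liquid phase.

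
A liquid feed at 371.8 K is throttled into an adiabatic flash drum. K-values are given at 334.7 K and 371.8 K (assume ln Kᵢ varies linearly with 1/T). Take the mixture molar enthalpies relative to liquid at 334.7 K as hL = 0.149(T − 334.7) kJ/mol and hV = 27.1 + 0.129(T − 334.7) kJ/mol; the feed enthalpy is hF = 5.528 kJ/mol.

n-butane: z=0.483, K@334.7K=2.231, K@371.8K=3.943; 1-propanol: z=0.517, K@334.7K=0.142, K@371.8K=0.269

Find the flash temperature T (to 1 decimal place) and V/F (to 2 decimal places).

Adiabatic flash: solve Rachford–Rice at each trial T, then check hF = ψ·hV(T) + (1−ψ)·hL(T).
  T = 334.7 K: K = (2.231, 0.142), RR gives ψ = 0.143, H_out = 3.874 kJ/mol
  T = 371.8 K: K = (3.943, 0.269), RR gives ψ = 0.485, H_out = 18.313 kJ/mol
  T = 353.2 K: K = (3.008, 0.199), RR gives ψ = 0.345, H_out = 11.985 kJ/mol
  T = 343.9 K: K = (2.599, 0.169), RR gives ψ = 0.258, H_out = 8.304 kJ/mol
  T = 339.3 K: K = (2.410, 0.155), RR gives ψ = 0.205, H_out = 6.221 kJ/mol
  T = 337.0 K: K = (2.320, 0.148), RR gives ψ = 0.175, H_out = 5.087 kJ/mol
Linear interpolation between T = 337.0 (H_out = 5.087) and T = 339.3 (H_out = 6.221) on hF = 5.528 gives T ≈ 337.9 K, at which ψ = 0.19.

T = 337.9 K, V/F = 0.19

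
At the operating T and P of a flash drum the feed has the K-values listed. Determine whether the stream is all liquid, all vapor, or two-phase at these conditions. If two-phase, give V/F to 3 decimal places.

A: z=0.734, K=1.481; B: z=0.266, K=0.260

two-phase, V/F = 0.439

ΣzᵢKᵢ = 1.156; Σzᵢ/Kᵢ = 1.519.
Both exceed 1, so a two-phase solution exists.
Rachford–Rice: g(ψ) = Σ zᵢ(Kᵢ−1)/(1+ψ(Kᵢ−1)) = 0.
Binary case is linear: z₁(K₁−1)(1+ψ(K₂−1)) + z₂(K₂−1)(1+ψ(K₁−1)) = 0
⇒ ψ = [z₁(K₁−1)+z₂(K₂−1)] / [−(K₁−1)(K₂−1)] = 0.1562/0.3559 = 0.439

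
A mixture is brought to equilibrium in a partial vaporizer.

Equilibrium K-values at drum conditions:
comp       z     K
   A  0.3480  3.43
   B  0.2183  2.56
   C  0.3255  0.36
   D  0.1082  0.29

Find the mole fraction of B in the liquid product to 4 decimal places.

Rachford–Rice: g(V/F) = Σ zᵢ(Kᵢ−1)/(1+V/F(Kᵢ−1)) = 0.
Check two-phase: ΣzᵢKᵢ = 1.9010 > 1 and Σzᵢ/Kᵢ = 1.4640 > 1, so g(0) = 0.9010 > 0 and g(1) = -0.4640 < 0.
Iterate (Newton) starting at V/F = 0.5:
  V/F = 0.5000: g = 0.14764, g' = -1.0059 → V/F = 0.6468
  V/F = 0.6468: g = 0.00084, g' = -1.0170 → V/F = 0.6476
Converged at V/F = 0.6476.
Compositions from xᵢ = zᵢ/(1+V/F(Kᵢ−1)), yᵢ = Kᵢxᵢ:
  A: x = 0.1352, y = 0.4638
  B: x = 0.1086, y = 0.2780
  C: x = 0.5559, y = 0.2001
  D: x = 0.2003, y = 0.0581

x_B = 0.1086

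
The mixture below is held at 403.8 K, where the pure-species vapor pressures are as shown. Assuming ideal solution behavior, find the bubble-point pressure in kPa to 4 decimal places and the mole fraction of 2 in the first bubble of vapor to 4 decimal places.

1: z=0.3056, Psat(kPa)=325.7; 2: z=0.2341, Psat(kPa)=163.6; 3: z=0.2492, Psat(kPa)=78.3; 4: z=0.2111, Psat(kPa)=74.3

Pbub = 173.0298 kPa, y_2 = 0.2213

At the bubble point ψ → 0, so ΣzᵢKᵢ = 1 with Kᵢ = Pᵢˢᵃᵗ/P ⇒ P = ΣzᵢPᵢˢᵃᵗ.
P = 0.3056·325.7 + 0.2341·163.6 + 0.2492·78.3 + 0.2111·74.3 = 173.0298 kPa
yᵢ = zᵢPᵢˢᵃᵗ/P ⇒ y_2 = 0.2341·163.6/173.0298 = 0.2213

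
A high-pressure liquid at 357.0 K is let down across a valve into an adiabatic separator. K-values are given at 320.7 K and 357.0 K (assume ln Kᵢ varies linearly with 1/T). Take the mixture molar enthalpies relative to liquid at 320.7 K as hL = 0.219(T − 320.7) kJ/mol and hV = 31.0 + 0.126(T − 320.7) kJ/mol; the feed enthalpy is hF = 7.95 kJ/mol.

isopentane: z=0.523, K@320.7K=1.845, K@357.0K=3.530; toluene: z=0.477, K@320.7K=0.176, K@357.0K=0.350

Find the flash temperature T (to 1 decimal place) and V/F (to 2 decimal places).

T = 327.0 K, V/F = 0.22

Adiabatic flash: solve Rachford–Rice at each trial T, then check hF = ψ·hV(T) + (1−ψ)·hL(T).
  T = 320.7 K: K = (1.845, 0.176), RR gives ψ = 0.070, H_out = 2.177 kJ/mol
  T = 357.0 K: K = (3.530, 0.350), RR gives ψ = 0.616, H_out = 24.968 kJ/mol
  T = 338.9 K: K = (2.599, 0.253), RR gives ψ = 0.402, H_out = 15.764 kJ/mol
  T = 329.8 K: K = (2.200, 0.212), RR gives ψ = 0.266, H_out = 10.024 kJ/mol
  T = 325.2 K: K = (2.015, 0.193), RR gives ψ = 0.178, H_out = 6.444 kJ/mol
  T = 327.5 K: K = (2.106, 0.203), RR gives ψ = 0.225, H_out = 8.312 kJ/mol
  T = 326.4 K: K = (2.062, 0.198), RR gives ψ = 0.203, H_out = 7.440 kJ/mol
Linear interpolation between T = 326.4 (H_out = 7.440) and T = 327.5 (H_out = 8.312) on hF = 7.95 gives T ≈ 327.0 K, at which ψ = 0.22.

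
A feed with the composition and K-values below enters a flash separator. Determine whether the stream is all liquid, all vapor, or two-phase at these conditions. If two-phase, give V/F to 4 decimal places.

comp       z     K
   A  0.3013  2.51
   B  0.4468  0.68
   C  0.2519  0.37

two-phase, V/F = 0.2261

ΣzᵢKᵢ = 1.1533; Σzᵢ/Kᵢ = 1.4579.
Both exceed 1, so a two-phase solution exists.
Let ψ = V/F and solve Σ zᵢ(Kᵢ−1)/(1+ψ(Kᵢ−1)) = 0.
Newton iteration, ψ⁰ = 0.5:
  ψ = 0.5000: g = -0.14265, g' = -0.5010 → ψ = 0.2153
  ψ = 0.2153: g = 0.00621, g' = -0.5779 → ψ = 0.2260
  ψ = 0.2260: g = 0.00004, g' = -0.5710 → ψ = 0.2261
Converged at ψ = 0.2261.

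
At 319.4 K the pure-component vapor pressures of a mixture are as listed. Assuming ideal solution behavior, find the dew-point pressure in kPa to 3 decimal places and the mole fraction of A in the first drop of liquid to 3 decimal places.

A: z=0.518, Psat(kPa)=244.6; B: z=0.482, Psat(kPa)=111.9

At the dew point ψ → 1, so Σzᵢ/Kᵢ = 1 with Kᵢ = Pᵢˢᵃᵗ/P ⇒ 1/P = Σzᵢ/Pᵢˢᵃᵗ.
1/P = 0.518/244.6 + 0.482/111.9 = 0.006425 ⇒ P = 155.638 kPa
xᵢ = zᵢP/Pᵢˢᵃᵗ ⇒ x_A = 0.518·155.638/244.6 = 0.330

Pdew = 155.638 kPa, x_A = 0.330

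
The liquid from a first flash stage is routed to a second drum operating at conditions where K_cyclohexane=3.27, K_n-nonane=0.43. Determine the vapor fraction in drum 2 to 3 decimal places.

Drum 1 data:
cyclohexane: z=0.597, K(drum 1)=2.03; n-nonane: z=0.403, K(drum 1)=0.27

V/F (drum 2) = 0.470

Drum 1:
Rachford–Rice: g(ψ₁) = Σ zᵢ(Kᵢ−1)/(1+ψ₁(Kᵢ−1)) = 0.
Feasibility: ΣzᵢKᵢ = 1.321, Σzᵢ/Kᵢ = 1.787 — both > 1, two phases present.
Iterate (Newton) starting at ψ₁ = 0.5:
  ψ₁ = 0.500: g = -0.0574, g' = -0.809 → ψ₁ = 0.429
  ψ₁ = 0.429: g = -0.0019, g' = -0.760 → ψ₁ = 0.427
Converged at ψ₁ = 0.427.
Drum-1 compositions:
  cyclohexane: x = 0.415, y = 0.842
  n-nonane: x = 0.585, y = 0.158
Drum-2 feed = drum-1 liquid: z₂ = (0.4148, 0.5852).
Drum 2:
Newton iteration, ψ₂⁰ = 0.5:
  ψ₂ = 0.500: g = -0.0255, g' = -0.841 → ψ₂ = 0.470
Converged at ψ₂ = 0.470.
  cyclohexane: x = 0.201, y = 0.656
  n-nonane: x = 0.799, y = 0.344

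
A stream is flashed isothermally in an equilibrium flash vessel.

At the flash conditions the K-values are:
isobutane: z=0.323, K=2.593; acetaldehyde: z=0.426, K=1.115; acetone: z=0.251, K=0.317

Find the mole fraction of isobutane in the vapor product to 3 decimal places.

Material balance + equilibrium reduce to Σ zᵢ(Kᵢ−1)/(1+V/F(Kᵢ−1)) = 0.
g(0) = ΣzᵢKᵢ − 1 = 0.392 and g(1) = 1 − Σzᵢ/Kᵢ = -0.298, so a root lies in (0, 1).
Iterate (Newton) starting at V/F = 0.66:
  V/F = 0.660: g = -0.0158, g' = -0.588 → V/F = 0.633
Converged at V/F = 0.633.
Compositions from xᵢ = zᵢ/(1+V/F(Kᵢ−1)), yᵢ = Kᵢxᵢ:
  isobutane: x = 0.161, y = 0.417
  acetaldehyde: x = 0.397, y = 0.443
  acetone: x = 0.442, y = 0.140

y_isobutane = 0.417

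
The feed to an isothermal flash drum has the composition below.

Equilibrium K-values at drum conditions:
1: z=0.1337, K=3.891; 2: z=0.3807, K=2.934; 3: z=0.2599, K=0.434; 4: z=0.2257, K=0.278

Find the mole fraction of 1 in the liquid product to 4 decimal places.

x_1 = 0.0504

Newton–Raphson from ψ = 0.36:
  ψ = 0.3600: g = 0.21853, g' = -1.1094 → ψ = 0.5570
  ψ = 0.5570: g = 0.01513, g' = -1.0008 → ψ = 0.5721
Converged at ψ = 0.5721.
Compositions from xᵢ = zᵢ/(1+ψ(Kᵢ−1)), yᵢ = Kᵢxᵢ:
  1: x = 0.0504, y = 0.1960
  2: x = 0.1807, y = 0.5303
  3: x = 0.3844, y = 0.1668
  4: x = 0.3845, y = 0.1069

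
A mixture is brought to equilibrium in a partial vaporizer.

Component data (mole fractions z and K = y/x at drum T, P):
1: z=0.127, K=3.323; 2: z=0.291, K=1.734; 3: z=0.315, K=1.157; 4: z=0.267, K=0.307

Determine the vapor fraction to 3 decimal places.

ψ = 0.600

Material balance + equilibrium reduce to Σ zᵢ(Kᵢ−1)/(1+ψ(Kᵢ−1)) = 0.
g(0) = ΣzᵢKᵢ − 1 = 0.373 and g(1) = 1 − Σzᵢ/Kᵢ = -0.348, so a root lies in (0, 1).
Newton–Raphson from ψ = 0.3:
  ψ = 0.300: g = 0.1625, g' = -0.555 → ψ = 0.593
  ψ = 0.593: g = 0.0040, g' = -0.573 → ψ = 0.600
Converged at ψ = 0.600.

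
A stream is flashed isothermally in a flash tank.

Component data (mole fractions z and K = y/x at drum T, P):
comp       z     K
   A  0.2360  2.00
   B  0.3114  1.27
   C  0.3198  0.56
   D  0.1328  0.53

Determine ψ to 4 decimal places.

Let ψ = V/F and solve Σ zᵢ(Kᵢ−1)/(1+ψ(Kᵢ−1)) = 0.
g(0) = ΣzᵢKᵢ − 1 = 0.1170 and g(1) = 1 − Σzᵢ/Kᵢ = -0.1848, so a root lies in (0, 1).
Newton iteration, ψ⁰ = 0.5:
  ψ = 0.5000: g = -0.03058, g' = -0.2744 → ψ = 0.3886
  ψ = 0.3886: g = -0.00004, g' = -0.2750 → ψ = 0.3884
Converged at ψ = 0.3884.

ψ = 0.3884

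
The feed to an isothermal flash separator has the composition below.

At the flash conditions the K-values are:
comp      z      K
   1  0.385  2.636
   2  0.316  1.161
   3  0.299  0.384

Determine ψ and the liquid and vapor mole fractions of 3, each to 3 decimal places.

ψ = 0.726, x_3 = 0.541, y_3 = 0.208

Let ψ = V/F and solve Σ zᵢ(Kᵢ−1)/(1+ψ(Kᵢ−1)) = 0.
g(0) = ΣzᵢKᵢ − 1 = 0.497 and g(1) = 1 − Σzᵢ/Kᵢ = -0.197, so a root lies in (0, 1).
Newton iteration, ψ⁰ = 0.5:
  ψ = 0.500: g = 0.1274, g' = -0.556 → ψ = 0.729
  ψ = 0.729: g = -0.0016, g' = -0.595 → ψ = 0.726
Converged at ψ = 0.726.
Compositions from xᵢ = zᵢ/(1+ψ(Kᵢ−1)), yᵢ = Kᵢxᵢ:
  1: x = 0.176, y = 0.464
  2: x = 0.283, y = 0.328
  3: x = 0.541, y = 0.208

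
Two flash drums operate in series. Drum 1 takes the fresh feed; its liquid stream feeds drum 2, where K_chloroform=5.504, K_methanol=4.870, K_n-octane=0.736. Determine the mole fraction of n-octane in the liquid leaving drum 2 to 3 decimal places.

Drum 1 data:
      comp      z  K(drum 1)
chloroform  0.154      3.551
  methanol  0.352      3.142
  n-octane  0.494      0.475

Drum 1:
Material balance + equilibrium reduce to Σ zᵢ(Kᵢ−1)/(1+ψ₁(Kᵢ−1)) = 0.
Check two-phase: ΣzᵢKᵢ = 1.887 > 1 and Σzᵢ/Kᵢ = 1.195 > 1, so g(0) = 0.887 > 0 and g(1) = -0.195 < 0.
Iterate (Newton) starting at ψ₁ = 0.5:
  ψ₁ = 0.500: g = 0.1851, g' = -0.820 → ψ₁ = 0.726
  ψ₁ = 0.726: g = 0.0141, g' = -0.726 → ψ₁ = 0.745
Converged at ψ₁ = 0.745.
Drum-1 compositions:
  chloroform: x = 0.053, y = 0.189
  methanol: x = 0.136, y = 0.426
  n-octane: x = 0.811, y = 0.385
Drum-2 feed = drum-1 liquid: z₂ = (0.0531, 0.1356, 0.8113).
Drum 2:
Rachford–Rice: g(ψ₂) = Σ zᵢ(Kᵢ−1)/(1+ψ₂(Kᵢ−1)) = 0.
Check two-phase: ΣzᵢKᵢ = 1.550 > 1 and Σzᵢ/Kᵢ = 1.140 > 1, so g(0) = 0.550 > 0 and g(1) = -0.140 < 0.
Newton iteration, ψ₂⁰ = 0.5:
  ψ₂ = 0.500: g = 0.0056, g' = -0.413 → ψ₂ = 0.514
Converged at ψ₂ = 0.514.
  chloroform: x = 0.016, y = 0.088
  methanol: x = 0.045, y = 0.221
  n-octane: x = 0.939, y = 0.691

x_n-octane (drum 2) = 0.939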